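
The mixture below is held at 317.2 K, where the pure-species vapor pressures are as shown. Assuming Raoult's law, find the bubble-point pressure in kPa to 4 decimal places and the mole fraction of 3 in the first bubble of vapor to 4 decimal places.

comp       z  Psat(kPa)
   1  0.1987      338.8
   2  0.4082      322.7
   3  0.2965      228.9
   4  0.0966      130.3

At the bubble point ψ → 0, so ΣzᵢKᵢ = 1 with Kᵢ = Pᵢˢᵃᵗ/P ⇒ P = ΣzᵢPᵢˢᵃᵗ.
P = 0.1987·338.8 + 0.4082·322.7 + 0.2965·228.9 + 0.0966·130.3 = 279.5015 kPa
yᵢ = zᵢPᵢˢᵃᵗ/P ⇒ y_3 = 0.2965·228.9/279.5015 = 0.2428

Pbub = 279.5015 kPa, y_3 = 0.2428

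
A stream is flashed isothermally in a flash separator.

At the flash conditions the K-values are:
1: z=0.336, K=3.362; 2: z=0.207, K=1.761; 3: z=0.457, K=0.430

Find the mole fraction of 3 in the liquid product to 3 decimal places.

Newton–Raphson from β = 0.5:
  β = 0.500: g = 0.1137, g' = -0.747 → β = 0.652
  β = 0.652: g = 0.0031, g' = -0.720 → β = 0.656
Converged at β = 0.656.
Compositions from xᵢ = zᵢ/(1+β(Kᵢ−1)), yᵢ = Kᵢxᵢ:
  1: x = 0.132, y = 0.443
  2: x = 0.138, y = 0.243
  3: x = 0.730, y = 0.314

x_3 = 0.730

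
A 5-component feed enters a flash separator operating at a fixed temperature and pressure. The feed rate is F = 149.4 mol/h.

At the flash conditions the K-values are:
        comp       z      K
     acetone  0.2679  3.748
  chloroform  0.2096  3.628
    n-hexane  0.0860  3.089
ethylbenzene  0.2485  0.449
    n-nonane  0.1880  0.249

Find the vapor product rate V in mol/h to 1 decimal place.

V = 104.3 mol/h

Let ψ = V/F and solve Σ zᵢ(Kᵢ−1)/(1+ψ(Kᵢ−1)) = 0.
Check two-phase: ΣzᵢKᵢ = 2.1886 > 1 and Σzᵢ/Kᵢ = 1.4656 > 1, so g(0) = 1.1886 > 0 and g(1) = -0.4656 < 0.
Newton–Raphson from ψ = 0.5:
  ψ = 0.5000: g = 0.22095, g' = -1.1347 → ψ = 0.6947
  ψ = 0.6947: g = 0.00424, g' = -1.1444 → ψ = 0.6984
Converged at ψ = 0.6984.
Then V = ψ·F = 0.6984·149.4 = 104.3 mol/h and L = F − V = 45.1 mol/h.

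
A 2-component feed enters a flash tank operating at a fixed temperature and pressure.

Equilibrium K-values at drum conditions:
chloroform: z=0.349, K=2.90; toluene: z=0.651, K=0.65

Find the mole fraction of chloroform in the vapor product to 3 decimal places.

y_chloroform = 0.451

Binary case is linear: z₁(K₁−1)(1+β(K₂−1)) + z₂(K₂−1)(1+β(K₁−1)) = 0
⇒ β = [z₁(K₁−1)+z₂(K₂−1)] / [−(K₁−1)(K₂−1)] = 0.4352/0.6650 = 0.655
Compositions from xᵢ = zᵢ/(1+β(Kᵢ−1)), yᵢ = Kᵢxᵢ:
  chloroform: x = 0.156, y = 0.451
  toluene: x = 0.844, y = 0.549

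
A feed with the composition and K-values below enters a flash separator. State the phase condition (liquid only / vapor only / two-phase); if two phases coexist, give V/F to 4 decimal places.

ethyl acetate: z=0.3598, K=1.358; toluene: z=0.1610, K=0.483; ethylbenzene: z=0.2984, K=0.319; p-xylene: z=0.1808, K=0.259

liquid only

ΣzᵢKᵢ = 0.7084; Σzᵢ/Kᵢ = 2.2318.
Since ΣzᵢKᵢ < 1 the mixture is below its bubble point — single liquid phase.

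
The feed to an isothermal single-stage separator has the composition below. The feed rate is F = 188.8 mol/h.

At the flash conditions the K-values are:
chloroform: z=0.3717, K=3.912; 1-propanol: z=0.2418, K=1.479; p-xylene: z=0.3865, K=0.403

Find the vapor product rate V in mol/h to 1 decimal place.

Iterate (Newton) starting at ψ = 0.5:
  ψ = 0.5000: g = 0.20523, g' = -0.8386 → ψ = 0.7447
  ψ = 0.7447: g = 0.01150, g' = -0.7906 → ψ = 0.7593
  ψ = 0.7593: g = -0.00004, g' = -0.7964 → ψ = 0.7592
Converged at ψ = 0.7592.
Then V = ψ·F = 0.7592·188.8 = 143.3 mol/h and L = F − V = 45.5 mol/h.

V = 143.3 mol/h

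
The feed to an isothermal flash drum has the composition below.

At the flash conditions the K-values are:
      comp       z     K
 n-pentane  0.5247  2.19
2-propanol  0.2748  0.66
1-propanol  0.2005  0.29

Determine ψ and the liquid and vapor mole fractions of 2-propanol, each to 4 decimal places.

ψ = 0.5982, x_2-propanol = 0.3450, y_2-propanol = 0.2277

Material balance + equilibrium reduce to Σ zᵢ(Kᵢ−1)/(1+ψ(Kᵢ−1)) = 0.
Check two-phase: ΣzᵢKᵢ = 1.3886 > 1 and Σzᵢ/Kᵢ = 1.3473 > 1, so g(0) = 0.3886 > 0 and g(1) = -0.3473 < 0.
Newton iteration, ψ⁰ = 0.39:
  ψ = 0.3900: g = 0.12189, g' = -0.5822 → ψ = 0.5994
  ψ = 0.5994: g = -0.00071, g' = -0.6095 → ψ = 0.5982
Converged at ψ = 0.5982.
Compositions from xᵢ = zᵢ/(1+ψ(Kᵢ−1)), yᵢ = Kᵢxᵢ:
  n-pentane: x = 0.3065, y = 0.6713
  2-propanol: x = 0.3450, y = 0.2277
  1-propanol: x = 0.3485, y = 0.1011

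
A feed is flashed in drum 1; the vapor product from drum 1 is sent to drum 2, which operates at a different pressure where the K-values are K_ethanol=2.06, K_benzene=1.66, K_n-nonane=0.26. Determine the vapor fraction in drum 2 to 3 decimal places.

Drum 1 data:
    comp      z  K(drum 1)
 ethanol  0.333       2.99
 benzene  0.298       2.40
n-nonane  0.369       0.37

Drum 1:
Material balance + equilibrium reduce to Σ zᵢ(Kᵢ−1)/(1+ψ₁(Kᵢ−1)) = 0.
g(0) = ΣzᵢKᵢ − 1 = 0.847 and g(1) = 1 − Σzᵢ/Kᵢ = -0.233, so a root lies in (0, 1).
Newton iteration, ψ₁⁰ = 0.5:
  ψ₁ = 0.500: g = 0.2382, g' = -0.846 → ψ₁ = 0.782
Converged at ψ₁ = 0.782.
Drum-1 compositions:
  ethanol: x = 0.130, y = 0.389
  benzene: x = 0.142, y = 0.341
  n-nonane: x = 0.728, y = 0.269
Drum-2 feed = drum-1 vapor: z₂ = (0.3895, 0.3414, 0.2692).
Drum 2:
Let ψ₂ = V/F and solve Σ zᵢ(Kᵢ−1)/(1+ψ₂(Kᵢ−1)) = 0.
Check two-phase: ΣzᵢKᵢ = 1.439 > 1 and Σzᵢ/Kᵢ = 1.430 > 1, so g(0) = 0.439 > 0 and g(1) = -0.430 < 0.
Newton–Raphson from ψ₂ = 0.54:
  ψ₂ = 0.540: g = 0.0969, g' = -0.667 → ψ₂ = 0.685
  ψ₂ = 0.685: g = -0.0099, g' = -0.824 → ψ₂ = 0.673
Converged at ψ₂ = 0.673.
  ethanol: x = 0.227, y = 0.468
  benzene: x = 0.236, y = 0.392
  n-nonane: x = 0.536, y = 0.139

V/F (drum 2) = 0.673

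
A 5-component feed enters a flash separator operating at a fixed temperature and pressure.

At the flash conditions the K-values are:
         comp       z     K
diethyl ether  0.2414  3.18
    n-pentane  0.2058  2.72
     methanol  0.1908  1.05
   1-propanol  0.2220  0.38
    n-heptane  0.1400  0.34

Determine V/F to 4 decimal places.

Rachford–Rice: g(V/F) = Σ zᵢ(Kᵢ−1)/(1+V/F(Kᵢ−1)) = 0.
g(0) = ΣzᵢKᵢ − 1 = 0.6597 and g(1) = 1 − Σzᵢ/Kᵢ = -0.3293, so a root lies in (0, 1).
Newton–Raphson from V/F = 0.5:
  V/F = 0.5000: g = 0.11402, g' = -0.7542 → V/F = 0.6512
  V/F = 0.6512: g = 0.00082, g' = -0.7595 → V/F = 0.6523
Converged at V/F = 0.6523.

V/F = 0.6523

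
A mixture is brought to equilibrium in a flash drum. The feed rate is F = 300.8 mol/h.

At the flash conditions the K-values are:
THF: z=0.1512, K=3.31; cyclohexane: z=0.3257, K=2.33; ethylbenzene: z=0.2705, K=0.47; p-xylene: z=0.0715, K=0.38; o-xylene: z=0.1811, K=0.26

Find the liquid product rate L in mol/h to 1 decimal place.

Material balance + equilibrium reduce to Σ zᵢ(Kᵢ−1)/(1+ψ(Kᵢ−1)) = 0.
Feasibility: ΣzᵢKᵢ = 1.4607, Σzᵢ/Kᵢ = 1.6457 — both > 1, two phases present.
Newton–Raphson from ψ = 0.52:
  ψ = 0.5200: g = -0.06642, g' = -0.8345 → ψ = 0.4404
  ψ = 0.4404: g = -0.00050, g' = -0.8269 → ψ = 0.4398
Converged at ψ = 0.4398.
Then V = ψ·F = 0.4398·300.8 = 132.3 mol/h and L = F − V = 168.5 mol/h.

L = 168.5 mol/h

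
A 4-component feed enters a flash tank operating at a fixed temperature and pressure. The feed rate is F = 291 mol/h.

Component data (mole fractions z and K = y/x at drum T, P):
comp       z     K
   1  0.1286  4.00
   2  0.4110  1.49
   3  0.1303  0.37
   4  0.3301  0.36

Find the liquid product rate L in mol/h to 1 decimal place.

Rachford–Rice: g(ψ) = Σ zᵢ(Kᵢ−1)/(1+ψ(Kᵢ−1)) = 0.
Check two-phase: ΣzᵢKᵢ = 1.2938 > 1 and Σzᵢ/Kᵢ = 1.5771 > 1, so g(0) = 0.2938 > 0 and g(1) = -0.5771 < 0.
Newton iteration, ψ⁰ = 0.5:
  ψ = 0.5000: g = -0.11444, g' = -0.6515 → ψ = 0.3243
  ψ = 0.3243: g = -0.00046, g' = -0.6678 → ψ = 0.3236
Converged at ψ = 0.3236.
Then V = ψ·F = 0.3236·291 = 94.2 mol/h and L = F − V = 196.8 mol/h.

L = 196.8 mol/h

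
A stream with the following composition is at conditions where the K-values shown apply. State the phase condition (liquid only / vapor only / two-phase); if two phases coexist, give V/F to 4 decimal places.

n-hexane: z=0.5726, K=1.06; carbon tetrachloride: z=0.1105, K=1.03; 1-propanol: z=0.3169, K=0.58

ΣzᵢKᵢ = 0.9046; Σzᵢ/Kᵢ = 1.1938.
Since ΣzᵢKᵢ < 1 the mixture is below its bubble point — single liquid phase.

liquid only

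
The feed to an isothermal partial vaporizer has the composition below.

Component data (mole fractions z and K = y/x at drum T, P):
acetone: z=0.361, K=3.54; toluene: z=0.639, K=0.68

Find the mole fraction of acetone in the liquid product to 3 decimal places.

Rachford–Rice: g(V/F) = Σ zᵢ(Kᵢ−1)/(1+V/F(Kᵢ−1)) = 0.
Check two-phase: ΣzᵢKᵢ = 1.712 > 1 and Σzᵢ/Kᵢ = 1.042 > 1, so g(0) = 0.712 > 0 and g(1) = -0.042 < 0.
Newton–Raphson from V/F = 0.6:
  V/F = 0.600: g = 0.1102, g' = -0.466 → V/F = 0.837
  V/F = 0.837: g = 0.0142, g' = -0.361 → V/F = 0.876
  V/F = 0.876: g = 0.0002, g' = -0.350 → V/F = 0.877
Converged at V/F = 0.877.
Compositions from xᵢ = zᵢ/(1+V/F(Kᵢ−1)), yᵢ = Kᵢxᵢ:
  acetone: x = 0.112, y = 0.396
  toluene: x = 0.888, y = 0.604

x_acetone = 0.112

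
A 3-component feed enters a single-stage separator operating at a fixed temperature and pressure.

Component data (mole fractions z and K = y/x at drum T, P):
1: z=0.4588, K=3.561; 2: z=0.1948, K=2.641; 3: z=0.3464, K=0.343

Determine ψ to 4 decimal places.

ψ = 0.8395

Let ψ = V/F and solve Σ zᵢ(Kᵢ−1)/(1+ψ(Kᵢ−1)) = 0.
Feasibility: ΣzᵢKᵢ = 2.2671, Σzᵢ/Kᵢ = 1.2125 — both > 1, two phases present.
Iterate (Newton) starting at ψ = 0.56:
  ψ = 0.5600: g = 0.28923, g' = -1.0246 → ψ = 0.8423
  ψ = 0.8423: g = -0.00322, g' = -1.1440 → ψ = 0.8395
Converged at ψ = 0.8395.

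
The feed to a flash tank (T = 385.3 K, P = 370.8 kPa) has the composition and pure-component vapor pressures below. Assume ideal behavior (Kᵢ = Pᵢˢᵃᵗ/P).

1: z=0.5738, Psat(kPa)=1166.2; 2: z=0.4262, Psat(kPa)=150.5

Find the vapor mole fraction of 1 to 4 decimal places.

y_1 = 0.6822

Raoult's law: Kᵢ = Pᵢˢᵃᵗ/P = Pᵢˢᵃᵗ/370.8.
  K_1 = 1166.2/370.8 = 3.145092, K_2 = 150.5/370.8 = 0.405879
Rachford–Rice: g(ψ) = Σ zᵢ(Kᵢ−1)/(1+ψ(Kᵢ−1)) = 0.
Check two-phase: ΣzᵢKᵢ = 1.9776 > 1 and Σzᵢ/Kᵢ = 1.2325 > 1, so g(0) = 0.9776 > 0 and g(1) = -0.2325 < 0.
Newton–Raphson from ψ = 0.6:
  ψ = 0.6000: g = 0.14470, g' = -0.8680 → ψ = 0.7667
  ψ = 0.7667: g = 0.00036, g' = -0.8849 → ψ = 0.7671
Converged at ψ = 0.7671.
Compositions from xᵢ = zᵢ/(1+ψ(Kᵢ−1)), yᵢ = Kᵢxᵢ:
  1: x = 0.2169, y = 0.6822
  2: x = 0.7831, y = 0.3178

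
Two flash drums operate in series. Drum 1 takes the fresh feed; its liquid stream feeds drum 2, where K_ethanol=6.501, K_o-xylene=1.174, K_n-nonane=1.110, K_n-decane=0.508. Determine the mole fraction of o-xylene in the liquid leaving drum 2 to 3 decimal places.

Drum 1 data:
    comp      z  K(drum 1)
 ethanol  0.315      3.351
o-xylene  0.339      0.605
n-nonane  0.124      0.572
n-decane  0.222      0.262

x_o-xylene (drum 2) = 0.336

Drum 1:
Newton iteration, ψ₁⁰ = 0.47:
  ψ₁ = 0.470: g = -0.1299, g' = -0.792 → ψ₁ = 0.306
  ψ₁ = 0.306: g = 0.0058, g' = -0.889 → ψ₁ = 0.312
Converged at ψ₁ = 0.312.
Drum-1 compositions:
  ethanol: x = 0.182, y = 0.609
  o-xylene: x = 0.387, y = 0.234
  n-nonane: x = 0.143, y = 0.082
  n-decane: x = 0.289, y = 0.076
Drum-2 feed = drum-1 liquid: z₂ = (0.1816, 0.3867, 0.1431, 0.2885).
Drum 2:
Material balance + equilibrium reduce to Σ zᵢ(Kᵢ−1)/(1+ψ₂(Kᵢ−1)) = 0.
g(0) = ΣzᵢKᵢ − 1 = 0.940 and g(1) = 1 − Σzᵢ/Kᵢ = -0.054, so a root lies in (0, 1).
Iterate (Newton) starting at ψ₂ = 0.5:
  ψ₂ = 0.500: g = 0.1549, g' = -0.525 → ψ₂ = 0.795
  ψ₂ = 0.795: g = 0.0263, g' = -0.389 → ψ₂ = 0.863
Converged at ψ₂ = 0.863.
  ethanol: x = 0.032, y = 0.205
  o-xylene: x = 0.336, y = 0.395
  n-nonane: x = 0.131, y = 0.145
  n-decane: x = 0.501, y = 0.255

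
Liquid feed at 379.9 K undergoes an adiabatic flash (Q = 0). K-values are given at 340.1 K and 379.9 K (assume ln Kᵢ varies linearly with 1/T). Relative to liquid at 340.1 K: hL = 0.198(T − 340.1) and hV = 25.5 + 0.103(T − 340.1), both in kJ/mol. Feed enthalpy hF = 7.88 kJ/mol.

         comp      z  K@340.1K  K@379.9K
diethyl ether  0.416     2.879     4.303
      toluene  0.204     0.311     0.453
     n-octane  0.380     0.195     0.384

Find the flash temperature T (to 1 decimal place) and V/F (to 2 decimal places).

T = 345.4 K, V/F = 0.27

Adiabatic flash: solve Rachford–Rice at each trial T, then check hF = ψ·hV(T) + (1−ψ)·hL(T).
  T = 340.1 K: K = (2.879, 0.311, 0.195), RR gives ψ = 0.233, H_out = 5.935 kJ/mol
  T = 379.9 K: K = (4.303, 0.453, 0.384), RR gives ψ = 0.525, H_out = 19.284 kJ/mol
  T = 360.0 K: K = (3.559, 0.379, 0.279), RR gives ψ = 0.377, H_out = 12.843 kJ/mol
  T = 350.1 K: K = (3.212, 0.345, 0.235), RR gives ψ = 0.307, H_out = 9.527 kJ/mol
  T = 345.1 K: K = (3.044, 0.328, 0.214), RR gives ψ = 0.271, H_out = 7.771 kJ/mol
  T = 347.6 K: K = (3.127, 0.336, 0.224), RR gives ψ = 0.289, H_out = 8.657 kJ/mol
  T = 346.4 K: K = (3.087, 0.332, 0.219), RR gives ψ = 0.281, H_out = 8.234 kJ/mol
Linear interpolation between T = 345.1 (H_out = 7.771) and T = 346.4 (H_out = 8.234) on hF = 7.88 gives T ≈ 345.4 K, at which ψ = 0.27.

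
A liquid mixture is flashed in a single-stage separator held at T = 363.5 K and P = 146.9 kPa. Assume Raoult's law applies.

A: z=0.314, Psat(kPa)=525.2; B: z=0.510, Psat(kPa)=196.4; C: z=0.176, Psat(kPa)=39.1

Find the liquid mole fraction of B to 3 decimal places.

Raoult's law: Kᵢ = Pᵢˢᵃᵗ/P = Pᵢˢᵃᵗ/146.9.
  K_A = 525.2/146.9 = 3.57522, K_B = 196.4/146.9 = 1.33696, K_C = 39.1/146.9 = 0.26617
Newton iteration, ψ⁰ = 0.5:
  ψ = 0.500: g = 0.2965, g' = -0.677 → ψ = 0.938
  ψ = 0.938: g = -0.0473, g' = -1.188 → ψ = 0.898
  ψ = 0.898: g = -0.0031, g' = -1.040 → ψ = 0.895
Converged at ψ = 0.895.
Compositions from xᵢ = zᵢ/(1+ψ(Kᵢ−1)), yᵢ = Kᵢxᵢ:
  A: x = 0.095, y = 0.340
  B: x = 0.392, y = 0.524
  C: x = 0.513, y = 0.137

x_B = 0.392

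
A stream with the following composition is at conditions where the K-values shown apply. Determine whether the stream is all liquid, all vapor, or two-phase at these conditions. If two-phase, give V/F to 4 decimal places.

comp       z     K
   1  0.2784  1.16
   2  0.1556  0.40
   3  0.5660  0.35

all liquid

ΣzᵢKᵢ = 0.5833; Σzᵢ/Kᵢ = 2.2461.
Since ΣzᵢKᵢ < 1 the mixture is below its bubble point — single liquid phase.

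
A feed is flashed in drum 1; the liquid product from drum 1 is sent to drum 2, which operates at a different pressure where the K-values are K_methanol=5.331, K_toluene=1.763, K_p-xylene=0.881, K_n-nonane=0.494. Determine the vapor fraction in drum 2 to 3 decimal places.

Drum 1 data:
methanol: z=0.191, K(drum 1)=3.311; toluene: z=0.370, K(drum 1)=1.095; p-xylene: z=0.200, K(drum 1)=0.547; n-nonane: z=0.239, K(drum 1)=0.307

Drum 1:
Iterate (Newton) starting at ψ₁ = 0.64:
  ψ₁ = 0.640: g = -0.2140, g' = -0.621 → ψ₁ = 0.295
  ψ₁ = 0.295: g = -0.0163, g' = -0.600 → ψ₁ = 0.268
  ψ₁ = 0.268: g = 0.0002, g' = -0.618 → ψ₁ = 0.269
Converged at ψ₁ = 0.269.
Drum-1 compositions:
  methanol: x = 0.118, y = 0.390
  toluene: x = 0.361, y = 0.395
  p-xylene: x = 0.228, y = 0.125
  n-nonane: x = 0.294, y = 0.090
Drum-2 feed = drum-1 liquid: z₂ = (0.1179, 0.3608, 0.2277, 0.2936).
Drum 2:
Newton–Raphson from ψ₂ = 0.54:
  ψ₂ = 0.540: g = 0.1144, g' = -0.450 → ψ₂ = 0.794
  ψ₂ = 0.794: g = 0.0079, g' = -0.408 → ψ₂ = 0.814
Converged at ψ₂ = 0.814.
  methanol: x = 0.026, y = 0.139
  toluene: x = 0.223, y = 0.392
  p-xylene: x = 0.252, y = 0.222
  n-nonane: x = 0.499, y = 0.247

V/F (drum 2) = 0.814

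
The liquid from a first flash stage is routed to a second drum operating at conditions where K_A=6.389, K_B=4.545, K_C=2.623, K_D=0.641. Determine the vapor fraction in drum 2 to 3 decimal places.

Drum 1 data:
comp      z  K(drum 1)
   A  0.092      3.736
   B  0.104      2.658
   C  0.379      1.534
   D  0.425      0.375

Drum 1:
Newton iteration, ψ₁⁰ = 0.5:
  ψ₁ = 0.500: g = -0.0261, g' = -0.627 → ψ₁ = 0.458
Converged at ψ₁ = 0.458.
Drum-1 compositions:
  A: x = 0.041, y = 0.152
  B: x = 0.059, y = 0.157
  C: x = 0.304, y = 0.467
  D: x = 0.596, y = 0.223
Drum-2 feed = drum-1 liquid: z₂ = (0.0408, 0.0591, 0.3045, 0.5956).
Drum 2:
Material balance + equilibrium reduce to Σ zᵢ(Kᵢ−1)/(1+ψ₂(Kᵢ−1)) = 0.
g(0) = ΣzᵢKᵢ − 1 = 0.710 and g(1) = 1 − Σzᵢ/Kᵢ = -0.065, so a root lies in (0, 1).
Newton iteration, ψ₂⁰ = 0.65:
  ψ₂ = 0.650: g = 0.0738, g' = -0.447 → ψ₂ = 0.815
  ψ₂ = 0.815: g = 0.0051, g' = -0.392 → ψ₂ = 0.828
Converged at ψ₂ = 0.828.
  A: x = 0.007, y = 0.048
  B: x = 0.015, y = 0.068
  C: x = 0.130, y = 0.341
  D: x = 0.848, y = 0.543

V/F (drum 2) = 0.828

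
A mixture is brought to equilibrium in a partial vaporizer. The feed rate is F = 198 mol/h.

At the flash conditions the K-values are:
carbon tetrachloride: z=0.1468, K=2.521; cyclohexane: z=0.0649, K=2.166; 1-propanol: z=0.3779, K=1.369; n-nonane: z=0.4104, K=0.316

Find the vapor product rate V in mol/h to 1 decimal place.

Rachford–Rice: g(β) = Σ zᵢ(Kᵢ−1)/(1+β(Kᵢ−1)) = 0.
Check two-phase: ΣzᵢKᵢ = 1.1577 > 1 and Σzᵢ/Kᵢ = 1.6630 > 1, so g(0) = 0.1577 > 0 and g(1) = -0.6630 < 0.
Iterate (Newton) starting at β = 0.5:
  β = 0.5000: g = -0.13426, g' = -0.6249 → β = 0.2852
  β = 0.2852: g = -0.01004, g' = -0.5534 → β = 0.2670
Converged at β = 0.2670.
Then V = β·F = 0.2670·198 = 52.9 mol/h and L = F − V = 145.1 mol/h.

V = 52.9 mol/h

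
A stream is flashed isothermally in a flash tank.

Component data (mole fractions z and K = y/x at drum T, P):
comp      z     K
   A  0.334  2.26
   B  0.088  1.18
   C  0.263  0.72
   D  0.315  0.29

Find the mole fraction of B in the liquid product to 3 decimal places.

Material balance + equilibrium reduce to Σ zᵢ(Kᵢ−1)/(1+ψ(Kᵢ−1)) = 0.
g(0) = ΣzᵢKᵢ − 1 = 0.139 and g(1) = 1 − Σzᵢ/Kᵢ = -0.674, so a root lies in (0, 1).
Newton–Raphson from ψ = 0.52:
  ψ = 0.520: g = -0.1720, g' = -0.623 → ψ = 0.244
  ψ = 0.244: g = -0.0125, g' = -0.569 → ψ = 0.222
Converged at ψ = 0.222.
Compositions from xᵢ = zᵢ/(1+ψ(Kᵢ−1)), yᵢ = Kᵢxᵢ:
  A: x = 0.261, y = 0.590
  B: x = 0.085, y = 0.100
  C: x = 0.280, y = 0.202
  D: x = 0.374, y = 0.108

x_B = 0.085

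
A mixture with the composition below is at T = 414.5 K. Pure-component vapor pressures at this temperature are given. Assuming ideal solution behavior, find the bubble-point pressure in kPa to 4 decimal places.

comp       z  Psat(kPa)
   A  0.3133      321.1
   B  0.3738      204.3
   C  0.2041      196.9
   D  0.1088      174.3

Pbub = 236.1191 kPa

At the bubble point ψ → 0, so ΣzᵢKᵢ = 1 with Kᵢ = Pᵢˢᵃᵗ/P ⇒ P = ΣzᵢPᵢˢᵃᵗ.
P = 0.3133·321.1 + 0.3738·204.3 + 0.2041·196.9 + 0.1088·174.3 = 236.1191 kPa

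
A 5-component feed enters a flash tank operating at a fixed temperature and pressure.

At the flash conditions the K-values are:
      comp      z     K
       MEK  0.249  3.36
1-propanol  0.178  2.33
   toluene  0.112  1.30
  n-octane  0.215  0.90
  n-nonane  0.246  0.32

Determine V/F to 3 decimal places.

V/F = 0.741

Newton iteration, V/F⁰ = 0.65:
  V/F = 0.650: g = 0.0642, g' = -0.681 → V/F = 0.744
  V/F = 0.744: g = -0.0023, g' = -0.738 → V/F = 0.741
Converged at V/F = 0.741.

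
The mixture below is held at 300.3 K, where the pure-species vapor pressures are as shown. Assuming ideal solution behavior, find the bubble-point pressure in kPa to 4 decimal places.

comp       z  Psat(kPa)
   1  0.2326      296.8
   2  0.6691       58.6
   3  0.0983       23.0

At the bubble point ψ → 0, so ΣzᵢKᵢ = 1 with Kᵢ = Pᵢˢᵃᵗ/P ⇒ P = ΣzᵢPᵢˢᵃᵗ.
P = 0.2326·296.8 + 0.6691·58.6 + 0.0983·23.0 = 110.5058 kPa

Pbub = 110.5058 kPa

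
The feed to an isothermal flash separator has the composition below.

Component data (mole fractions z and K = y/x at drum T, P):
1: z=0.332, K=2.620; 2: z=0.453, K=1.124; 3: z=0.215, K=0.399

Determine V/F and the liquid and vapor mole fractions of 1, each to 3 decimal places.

Material balance + equilibrium reduce to Σ zᵢ(Kᵢ−1)/(1+V/F(Kᵢ−1)) = 0.
Feasibility: ΣzᵢKᵢ = 1.465, Σzᵢ/Kᵢ = 1.069 — both > 1, two phases present.
Newton–Raphson from V/F = 0.53:
  V/F = 0.530: g = 0.1525, g' = -0.426 → V/F = 0.888
  V/F = 0.888: g = -0.0061, g' = -0.510 → V/F = 0.876
Converged at V/F = 0.876.
Compositions from xᵢ = zᵢ/(1+V/F(Kᵢ−1)), yᵢ = Kᵢxᵢ:
  1: x = 0.137, y = 0.360
  2: x = 0.409, y = 0.459
  3: x = 0.454, y = 0.181

V/F = 0.876, x_1 = 0.137, y_1 = 0.360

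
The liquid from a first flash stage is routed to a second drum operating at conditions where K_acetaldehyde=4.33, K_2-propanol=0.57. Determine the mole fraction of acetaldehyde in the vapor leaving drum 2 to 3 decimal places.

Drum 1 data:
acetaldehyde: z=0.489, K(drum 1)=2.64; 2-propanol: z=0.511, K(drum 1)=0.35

Drum 1:
Binary case is linear: z₁(K₁−1)(1+ψ₁(K₂−1)) + z₂(K₂−1)(1+ψ₁(K₁−1)) = 0
⇒ ψ₁ = [z₁(K₁−1)+z₂(K₂−1)] / [−(K₁−1)(K₂−1)] = 0.4698/1.0660 = 0.441
Drum-1 compositions:
  acetaldehyde: x = 0.284, y = 0.749
  2-propanol: x = 0.716, y = 0.251
Drum-2 feed = drum-1 liquid: z₂ = (0.2838, 0.7162).
Drum 2:
Binary case is linear: z₁(K₁−1)(1+ψ₂(K₂−1)) + z₂(K₂−1)(1+ψ₂(K₁−1)) = 0
⇒ ψ₂ = [z₁(K₁−1)+z₂(K₂−1)] / [−(K₁−1)(K₂−1)] = 0.6372/1.4319 = 0.445
  acetaldehyde: x = 0.114, y = 0.495
  2-propanol: x = 0.886, y = 0.505

y_acetaldehyde (drum 2) = 0.495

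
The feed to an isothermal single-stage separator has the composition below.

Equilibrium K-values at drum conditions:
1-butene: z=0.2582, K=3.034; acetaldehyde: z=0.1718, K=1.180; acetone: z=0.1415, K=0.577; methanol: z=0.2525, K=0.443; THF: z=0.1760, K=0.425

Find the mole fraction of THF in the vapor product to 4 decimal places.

Newton–Raphson from V/F = 0.5:
  V/F = 0.5000: g = -0.12413, g' = -0.5731 → V/F = 0.2834
  V/F = 0.2834: g = 0.00665, g' = -0.6611 → V/F = 0.2935
Converged at V/F = 0.2935.
Compositions from xᵢ = zᵢ/(1+V/F(Kᵢ−1)), yᵢ = Kᵢxᵢ:
  1-butene: x = 0.1617, y = 0.4905
  acetaldehyde: x = 0.1632, y = 0.1926
  acetone: x = 0.1616, y = 0.0932
  methanol: x = 0.3019, y = 0.1337
  THF: x = 0.2117, y = 0.0900

y_THF = 0.0900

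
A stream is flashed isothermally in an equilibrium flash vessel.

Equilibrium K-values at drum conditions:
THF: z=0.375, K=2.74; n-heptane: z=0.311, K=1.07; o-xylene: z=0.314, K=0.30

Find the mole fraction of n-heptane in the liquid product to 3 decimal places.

Material balance + equilibrium reduce to Σ zᵢ(Kᵢ−1)/(1+V/F(Kᵢ−1)) = 0.
Feasibility: ΣzᵢKᵢ = 1.454, Σzᵢ/Kᵢ = 1.474 — both > 1, two phases present.
Newton iteration, V/F⁰ = 0.62:
  V/F = 0.620: g = -0.0536, g' = -0.744 → V/F = 0.548
  V/F = 0.548: g = -0.0016, g' = -0.704 → V/F = 0.546
Converged at V/F = 0.546.
Compositions from xᵢ = zᵢ/(1+V/F(Kᵢ−1)), yᵢ = Kᵢxᵢ:
  THF: x = 0.192, y = 0.527
  n-heptane: x = 0.300, y = 0.321
  o-xylene: x = 0.508, y = 0.152

x_n-heptane = 0.300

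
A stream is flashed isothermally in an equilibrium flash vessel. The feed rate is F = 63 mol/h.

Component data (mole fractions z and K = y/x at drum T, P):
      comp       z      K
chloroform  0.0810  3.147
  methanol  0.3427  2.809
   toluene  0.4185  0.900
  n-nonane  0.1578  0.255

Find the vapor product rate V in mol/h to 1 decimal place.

V = 48.8 mol/h

Rachford–Rice: g(V/F) = Σ zᵢ(Kᵢ−1)/(1+V/F(Kᵢ−1)) = 0.
Feasibility: ΣzᵢKᵢ = 1.6344, Σzᵢ/Kᵢ = 1.2316 — both > 1, two phases present.
Iterate (Newton) starting at V/F = 0.6:
  V/F = 0.6000: g = 0.11617, g' = -0.6203 → V/F = 0.7873
  V/F = 0.7873: g = -0.00937, g' = -0.7596 → V/F = 0.7749
  V/F = 0.7749: g = -0.00011, g' = -0.7422 → V/F = 0.7748
Converged at V/F = 0.7748.
Then V = V/F·F = 0.7748·63 = 48.8 mol/h and L = F − V = 14.2 mol/h.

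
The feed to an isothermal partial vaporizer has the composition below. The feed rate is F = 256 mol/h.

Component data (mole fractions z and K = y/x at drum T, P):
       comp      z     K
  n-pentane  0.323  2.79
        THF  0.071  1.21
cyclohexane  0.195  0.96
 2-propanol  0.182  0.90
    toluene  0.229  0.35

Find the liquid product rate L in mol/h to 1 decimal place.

L = 92.0 mol/h

Rachford–Rice: g(ψ) = Σ zᵢ(Kᵢ−1)/(1+ψ(Kᵢ−1)) = 0.
Check two-phase: ΣzᵢKᵢ = 1.418 > 1 and Σzᵢ/Kᵢ = 1.234 > 1, so g(0) = 0.418 > 0 and g(1) = -0.234 < 0.
Iterate (Newton) starting at ψ = 0.33:
  ψ = 0.330: g = 0.1612, g' = -0.571 → ψ = 0.612
  ψ = 0.612: g = 0.0144, g' = -0.507 → ψ = 0.641
Converged at ψ = 0.641.
Then V = ψ·F = 0.6405·256 = 164.0 mol/h and L = F − V = 92.0 mol/h.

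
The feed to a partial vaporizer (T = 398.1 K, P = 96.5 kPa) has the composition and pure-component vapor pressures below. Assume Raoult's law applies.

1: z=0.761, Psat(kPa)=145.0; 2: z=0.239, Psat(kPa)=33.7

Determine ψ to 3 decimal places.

ψ = 0.694

Raoult's law: Kᵢ = Pᵢˢᵃᵗ/P = Pᵢˢᵃᵗ/96.5.
  K_1 = 145.0/96.5 = 1.50259, K_2 = 33.7/96.5 = 0.34922
Binary case is linear: z₁(K₁−1)(1+ψ(K₂−1)) + z₂(K₂−1)(1+ψ(K₁−1)) = 0
⇒ ψ = [z₁(K₁−1)+z₂(K₂−1)] / [−(K₁−1)(K₂−1)] = 0.2269/0.3271 = 0.694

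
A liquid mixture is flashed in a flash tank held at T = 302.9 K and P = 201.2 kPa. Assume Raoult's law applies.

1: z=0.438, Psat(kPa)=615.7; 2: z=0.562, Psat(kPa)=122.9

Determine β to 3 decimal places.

β = 0.853

Raoult's law: Kᵢ = Pᵢˢᵃᵗ/P = Pᵢˢᵃᵗ/201.2.
  K_1 = 615.7/201.2 = 3.06014, K_2 = 122.9/201.2 = 0.61083
Binary case is linear: z₁(K₁−1)(1+β(K₂−1)) + z₂(K₂−1)(1+β(K₁−1)) = 0
⇒ β = [z₁(K₁−1)+z₂(K₂−1)] / [−(K₁−1)(K₂−1)] = 0.6836/0.8017 = 0.853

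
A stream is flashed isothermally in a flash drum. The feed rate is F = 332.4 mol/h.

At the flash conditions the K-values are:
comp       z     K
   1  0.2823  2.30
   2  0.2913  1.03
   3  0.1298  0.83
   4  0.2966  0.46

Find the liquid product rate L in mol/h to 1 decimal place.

L = 178.3 mol/h

Material balance + equilibrium reduce to Σ zᵢ(Kᵢ−1)/(1+V/F(Kᵢ−1)) = 0.
g(0) = ΣzᵢKᵢ − 1 = 0.1935 and g(1) = 1 − Σzᵢ/Kᵢ = -0.2067, so a root lies in (0, 1).
Newton iteration, V/F⁰ = 0.5:
  V/F = 0.5000: g = -0.01249, g' = -0.3423 → V/F = 0.4635
  V/F = 0.4635: g = 0.00003, g' = -0.3443 → V/F = 0.4636
Converged at V/F = 0.4636.
Then V = V/F·F = 0.4636·332.4 = 154.1 mol/h and L = F − V = 178.3 mol/h.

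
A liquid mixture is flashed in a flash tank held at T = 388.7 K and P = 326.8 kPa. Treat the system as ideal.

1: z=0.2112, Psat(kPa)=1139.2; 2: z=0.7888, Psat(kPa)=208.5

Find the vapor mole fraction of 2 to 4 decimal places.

y_2 = 0.5569

Raoult's law: Kᵢ = Pᵢˢᵃᵗ/P = Pᵢˢᵃᵗ/326.8.
  K_1 = 1139.2/326.8 = 3.485924, K_2 = 208.5/326.8 = 0.638005
Newton–Raphson from ψ = 0.46:
  ψ = 0.4600: g = -0.09765, g' = -0.4329 → ψ = 0.2344
  ψ = 0.2344: g = 0.01971, g' = -0.6445 → ψ = 0.2650
  ψ = 0.2650: g = 0.00068, g' = -0.6008 → ψ = 0.2661
Converged at ψ = 0.2661.
Compositions from xᵢ = zᵢ/(1+ψ(Kᵢ−1)), yᵢ = Kᵢxᵢ:
  1: x = 0.1271, y = 0.4431
  2: x = 0.8729, y = 0.5569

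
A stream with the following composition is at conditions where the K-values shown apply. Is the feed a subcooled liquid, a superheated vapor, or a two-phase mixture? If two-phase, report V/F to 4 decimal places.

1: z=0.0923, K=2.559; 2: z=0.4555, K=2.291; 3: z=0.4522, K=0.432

two-phase, V/F = 0.6252

ΣzᵢKᵢ = 1.4751; Σzᵢ/Kᵢ = 1.2816.
Both exceed 1, so a two-phase solution exists.
Let ψ = V/F and solve Σ zᵢ(Kᵢ−1)/(1+ψ(Kᵢ−1)) = 0.
Iterate (Newton) starting at ψ = 0.5:
  ψ = 0.5000: g = 0.07950, g' = -0.6358 → ψ = 0.6250
  ψ = 0.6250: g = 0.00009, g' = -0.6408 → ψ = 0.6252
Converged at ψ = 0.6252.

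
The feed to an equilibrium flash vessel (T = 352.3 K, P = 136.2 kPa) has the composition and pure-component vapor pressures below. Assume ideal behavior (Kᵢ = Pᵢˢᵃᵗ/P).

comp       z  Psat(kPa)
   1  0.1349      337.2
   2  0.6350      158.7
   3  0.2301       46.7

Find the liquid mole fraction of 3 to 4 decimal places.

Raoult's law: Kᵢ = Pᵢˢᵃᵗ/P = Pᵢˢᵃᵗ/136.2.
  K_1 = 337.2/136.2 = 2.475771, K_2 = 158.7/136.2 = 1.165198, K_3 = 46.7/136.2 = 0.342878
Let ψ = V/F and solve Σ zᵢ(Kᵢ−1)/(1+ψ(Kᵢ−1)) = 0.
g(0) = ΣzᵢKᵢ − 1 = 0.1528 and g(1) = 1 − Σzᵢ/Kᵢ = -0.2705, so a root lies in (0, 1).
Newton–Raphson from ψ = 0.5:
  ψ = 0.5000: g = -0.01374, g' = -0.3325 → ψ = 0.4587
  ψ = 0.4587: g = -0.00020, g' = -0.3230 → ψ = 0.4580
Converged at ψ = 0.4580.
Compositions from xᵢ = zᵢ/(1+ψ(Kᵢ−1)), yᵢ = Kᵢxᵢ:
  1: x = 0.0805, y = 0.1993
  2: x = 0.5903, y = 0.6879
  3: x = 0.3292, y = 0.1129

x_3 = 0.3292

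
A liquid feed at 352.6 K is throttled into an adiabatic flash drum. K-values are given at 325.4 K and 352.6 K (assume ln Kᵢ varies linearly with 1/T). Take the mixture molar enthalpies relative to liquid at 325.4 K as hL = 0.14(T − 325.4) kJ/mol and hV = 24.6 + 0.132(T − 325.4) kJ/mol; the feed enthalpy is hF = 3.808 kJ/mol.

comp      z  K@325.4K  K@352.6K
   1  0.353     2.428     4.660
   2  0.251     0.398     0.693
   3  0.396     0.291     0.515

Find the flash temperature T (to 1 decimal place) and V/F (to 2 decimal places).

T = 328.0 K, V/F = 0.14

Adiabatic flash: solve Rachford–Rice at each trial T, then check hF = ψ·hV(T) + (1−ψ)·hL(T).
  T = 325.4 K: K = (2.428, 0.398, 0.291), RR gives ψ = 0.076, H_out = 1.860 kJ/mol
  T = 352.6 K: K = (4.660, 0.693, 0.515), RR gives ψ = 0.659, H_out = 19.868 kJ/mol
  T = 339.0 K: K = (3.408, 0.531, 0.392), RR gives ψ = 0.366, H_out = 10.862 kJ/mol
  T = 332.2 K: K = (2.887, 0.461, 0.339), RR gives ψ = 0.231, H_out = 6.627 kJ/mol
  T = 328.8 K: K = (2.650, 0.429, 0.314), RR gives ψ = 0.158, H_out = 4.351 kJ/mol
  T = 327.1 K: K = (2.537, 0.413, 0.302), RR gives ψ = 0.118, H_out = 3.139 kJ/mol
Linear interpolation between T = 327.1 (H_out = 3.139) and T = 328.8 (H_out = 4.351) on hF = 3.808 gives T ≈ 328.0 K, at which ψ = 0.14.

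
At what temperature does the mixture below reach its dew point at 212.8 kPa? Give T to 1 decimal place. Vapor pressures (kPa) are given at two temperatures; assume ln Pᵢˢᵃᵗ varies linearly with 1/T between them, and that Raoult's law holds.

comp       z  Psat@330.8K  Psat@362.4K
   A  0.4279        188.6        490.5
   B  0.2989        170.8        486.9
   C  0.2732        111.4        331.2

Dew-point temperature: Σzᵢ·P/Pᵢˢᵃᵗ(T) = 1. Interpolate ln Pᵢˢᵃᵗ = aᵢ + bᵢ/T.
  T = 330.8 K: ΣzᵢP/Pᵢˢᵃᵗ = 1.3771
  T = 362.4 K: ΣzᵢP/Pᵢˢᵃᵗ = 0.4918
  T = 346.6 K: ΣzᵢP/Pᵢˢᵃᵗ = 0.8035
  T = 338.7 K: ΣzᵢP/Pᵢˢᵃᵗ = 1.0452
  T = 342.6 K: ΣzᵢP/Pᵢˢᵃᵗ = 0.9165
  T = 340.6 K: ΣzᵢP/Pᵢˢᵃᵗ = 0.9800
Interpolating between 338.7 K and 340.6 K gives T ≈ 340.0 K.

T = 340.0 K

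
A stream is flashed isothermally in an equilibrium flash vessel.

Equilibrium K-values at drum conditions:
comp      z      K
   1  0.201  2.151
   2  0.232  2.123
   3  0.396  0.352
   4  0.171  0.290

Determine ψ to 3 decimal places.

Let ψ = V/F and solve Σ zᵢ(Kᵢ−1)/(1+ψ(Kᵢ−1)) = 0.
g(0) = ΣzᵢKᵢ − 1 = 0.114 and g(1) = 1 − Σzᵢ/Kᵢ = -0.917, so a root lies in (0, 1).
Newton iteration, ψ⁰ = 0.47:
  ψ = 0.470: g = -0.2305, g' = -0.775 → ψ = 0.173
  ψ = 0.173: g = -0.0161, g' = -0.713 → ψ = 0.150
Converged at ψ = 0.150.

ψ = 0.150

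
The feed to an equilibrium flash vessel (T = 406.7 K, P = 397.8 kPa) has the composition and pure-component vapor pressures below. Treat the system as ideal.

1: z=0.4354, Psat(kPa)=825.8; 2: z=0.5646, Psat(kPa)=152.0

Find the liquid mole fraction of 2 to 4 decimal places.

Raoult's law: Kᵢ = Pᵢˢᵃᵗ/P = Pᵢˢᵃᵗ/397.8.
  K_1 = 825.8/397.8 = 2.075918, K_2 = 152.0/397.8 = 0.382102
Material balance + equilibrium reduce to Σ zᵢ(Kᵢ−1)/(1+ψ(Kᵢ−1)) = 0.
g(0) = ΣzᵢKᵢ − 1 = 0.1196 and g(1) = 1 − Σzᵢ/Kᵢ = -0.6874, so a root lies in (0, 1).
Binary case is linear: z₁(K₁−1)(1+ψ(K₂−1)) + z₂(K₂−1)(1+ψ(K₁−1)) = 0
⇒ ψ = [z₁(K₁−1)+z₂(K₂−1)] / [−(K₁−1)(K₂−1)] = 0.11959/0.66481 = 0.1799
Compositions from xᵢ = zᵢ/(1+ψ(Kᵢ−1)), yᵢ = Kᵢxᵢ:
  1: x = 0.3648, y = 0.7573
  2: x = 0.6352, y = 0.2427

x_2 = 0.6352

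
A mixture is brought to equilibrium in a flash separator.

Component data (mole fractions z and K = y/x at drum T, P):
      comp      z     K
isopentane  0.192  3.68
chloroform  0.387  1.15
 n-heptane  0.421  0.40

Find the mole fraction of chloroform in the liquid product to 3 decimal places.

x_chloroform = 0.368

Material balance + equilibrium reduce to Σ zᵢ(Kᵢ−1)/(1+V/F(Kᵢ−1)) = 0.
Check two-phase: ΣzᵢKᵢ = 1.320 > 1 and Σzᵢ/Kᵢ = 1.441 > 1, so g(0) = 0.320 > 0 and g(1) = -0.441 < 0.
Newton iteration, V/F⁰ = 0.58:
  V/F = 0.580: g = -0.1326, g' = -0.575 → V/F = 0.350
  V/F = 0.350: g = 0.0012, g' = -0.618 → V/F = 0.351
Converged at V/F = 0.351.
Compositions from xᵢ = zᵢ/(1+V/F(Kᵢ−1)), yᵢ = Kᵢxᵢ:
  isopentane: x = 0.099, y = 0.364
  chloroform: x = 0.368, y = 0.423
  n-heptane: x = 0.534, y = 0.213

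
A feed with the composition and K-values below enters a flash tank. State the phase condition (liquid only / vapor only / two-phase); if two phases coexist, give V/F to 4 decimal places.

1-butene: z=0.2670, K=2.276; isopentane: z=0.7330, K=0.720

two-phase, V/F = 0.3791

ΣzᵢKᵢ = 1.1355; Σzᵢ/Kᵢ = 1.1354.
Both exceed 1, so a two-phase solution exists.
Newton iteration, ψ⁰ = 0.5:
  ψ = 0.5000: g = -0.03066, g' = -0.2397 → ψ = 0.3721
  ψ = 0.3721: g = 0.00190, g' = -0.2715 → ψ = 0.3791
Converged at ψ = 0.3791.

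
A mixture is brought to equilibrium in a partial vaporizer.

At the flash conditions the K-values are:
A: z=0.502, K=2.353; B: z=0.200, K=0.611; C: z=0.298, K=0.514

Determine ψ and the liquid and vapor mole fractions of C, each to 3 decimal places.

Let ψ = V/F and solve Σ zᵢ(Kᵢ−1)/(1+ψ(Kᵢ−1)) = 0.
g(0) = ΣzᵢKᵢ − 1 = 0.457 and g(1) = 1 − Σzᵢ/Kᵢ = -0.120, so a root lies in (0, 1).
Newton–Raphson from ψ = 0.33:
  ψ = 0.330: g = 0.2078, g' = -0.579 → ψ = 0.689
  ψ = 0.689: g = 0.0275, g' = -0.462 → ψ = 0.749
Converged at ψ = 0.749.
Compositions from xᵢ = zᵢ/(1+ψ(Kᵢ−1)), yᵢ = Kᵢxᵢ:
  A: x = 0.249, y = 0.587
  B: x = 0.282, y = 0.172
  C: x = 0.468, y = 0.241

ψ = 0.749, x_C = 0.468, y_C = 0.241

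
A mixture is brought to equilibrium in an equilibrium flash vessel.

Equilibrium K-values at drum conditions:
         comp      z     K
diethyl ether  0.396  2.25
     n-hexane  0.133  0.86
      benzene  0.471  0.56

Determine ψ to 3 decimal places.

Newton–Raphson from ψ = 0.5:
  ψ = 0.500: g = 0.0189, g' = -0.387 → ψ = 0.549
Converged at ψ = 0.549.

ψ = 0.549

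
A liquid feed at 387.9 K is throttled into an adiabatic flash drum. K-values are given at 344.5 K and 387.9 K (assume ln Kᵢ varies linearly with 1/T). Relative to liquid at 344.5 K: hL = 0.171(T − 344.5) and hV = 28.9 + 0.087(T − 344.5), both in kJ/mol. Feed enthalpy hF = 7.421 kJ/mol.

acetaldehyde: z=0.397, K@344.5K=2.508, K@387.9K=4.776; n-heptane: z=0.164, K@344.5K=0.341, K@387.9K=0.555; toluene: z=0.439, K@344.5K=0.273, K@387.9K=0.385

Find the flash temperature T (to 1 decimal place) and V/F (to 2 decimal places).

T = 350.0 K, V/F = 0.23

Adiabatic flash: solve Rachford–Rice at each trial T, then check hF = ψ·hV(T) + (1−ψ)·hL(T).
  T = 344.5 K: K = (2.508, 0.341, 0.273), RR gives ψ = 0.160, H_out = 4.634 kJ/mol
  T = 387.9 K: K = (4.776, 0.555, 0.385), RR gives ψ = 0.533, H_out = 20.889 kJ/mol
  T = 366.2 K: K = (3.528, 0.441, 0.328), RR gives ψ = 0.379, H_out = 13.975 kJ/mol
  T = 355.4 K: K = (2.992, 0.390, 0.300), RR gives ψ = 0.284, H_out = 9.825 kJ/mol
  T = 349.9 K: K = (2.741, 0.365, 0.286), RR gives ψ = 0.227, H_out = 7.373 kJ/mol
  T = 352.6 K: K = (2.863, 0.377, 0.293), RR gives ψ = 0.256, H_out = 8.613 kJ/mol
  T = 351.2 K: K = (2.799, 0.371, 0.289), RR gives ψ = 0.241, H_out = 7.980 kJ/mol
Linear interpolation between T = 349.9 (H_out = 7.373) and T = 351.2 (H_out = 7.980) on hF = 7.421 gives T ≈ 350.0 K, at which ψ = 0.23.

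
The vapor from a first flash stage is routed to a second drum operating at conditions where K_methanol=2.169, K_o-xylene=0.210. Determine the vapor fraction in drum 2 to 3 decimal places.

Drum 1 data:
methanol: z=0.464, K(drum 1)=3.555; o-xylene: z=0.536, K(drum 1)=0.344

V/F (drum 2) = 0.685

Drum 1:
Rachford–Rice: g(ψ₁) = Σ zᵢ(Kᵢ−1)/(1+ψ₁(Kᵢ−1)) = 0.
Check two-phase: ΣzᵢKᵢ = 1.834 > 1 and Σzᵢ/Kᵢ = 1.689 > 1, so g(0) = 0.834 > 0 and g(1) = -0.689 < 0.
Newton–Raphson from ψ₁ = 0.5:
  ψ₁ = 0.500: g = -0.0027, g' = -1.095 → ψ₁ = 0.498
Converged at ψ₁ = 0.498.
Drum-1 compositions:
  methanol: x = 0.204, y = 0.726
  o-xylene: x = 0.796, y = 0.274
Drum-2 feed = drum-1 vapor: z₂ = (0.7263, 0.2737).
Drum 2:
Let ψ₂ = V/F and solve Σ zᵢ(Kᵢ−1)/(1+ψ₂(Kᵢ−1)) = 0.
g(0) = ΣzᵢKᵢ − 1 = 0.633 and g(1) = 1 − Σzᵢ/Kᵢ = -0.638, so a root lies in (0, 1).
Newton–Raphson from ψ₂ = 0.5:
  ψ₂ = 0.500: g = 0.1784, g' = -0.862 → ψ₂ = 0.707
  ψ₂ = 0.707: g = -0.0249, g' = -1.174 → ψ₂ = 0.686
  ψ₂ = 0.686: g = -0.0006, g' = -1.119 → ψ₂ = 0.685
Converged at ψ₂ = 0.685.
  methanol: x = 0.403, y = 0.875
  o-xylene: x = 0.597, y = 0.125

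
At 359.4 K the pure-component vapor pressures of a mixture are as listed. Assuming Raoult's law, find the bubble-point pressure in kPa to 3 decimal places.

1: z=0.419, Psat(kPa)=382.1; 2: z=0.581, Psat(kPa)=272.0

At the bubble point ψ → 0, so ΣzᵢKᵢ = 1 with Kᵢ = Pᵢˢᵃᵗ/P ⇒ P = ΣzᵢPᵢˢᵃᵗ.
P = 0.419·382.1 + 0.581·272.0 = 318.132 kPa

Pbub = 318.132 kPa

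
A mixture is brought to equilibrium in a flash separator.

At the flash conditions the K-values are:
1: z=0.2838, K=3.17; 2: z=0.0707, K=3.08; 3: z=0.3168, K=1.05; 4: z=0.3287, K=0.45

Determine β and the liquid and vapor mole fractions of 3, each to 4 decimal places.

Rachford–Rice: g(β) = Σ zᵢ(Kᵢ−1)/(1+β(Kᵢ−1)) = 0.
Check two-phase: ΣzᵢKᵢ = 1.5980 > 1 and Σzᵢ/Kᵢ = 1.1446 > 1, so g(0) = 0.5980 > 0 and g(1) = -0.1446 < 0.
Newton iteration, β⁰ = 0.5:
  β = 0.5000: g = 0.13355, g' = -0.5708 → β = 0.7340
  β = 0.7340: g = 0.00785, g' = -0.5271 → β = 0.7488
Converged at β = 0.7488.
Compositions from xᵢ = zᵢ/(1+β(Kᵢ−1)), yᵢ = Kᵢxᵢ:
  1: x = 0.1081, y = 0.3427
  2: x = 0.0276, y = 0.0851
  3: x = 0.3054, y = 0.3206
  4: x = 0.5589, y = 0.2515

β = 0.7488, x_3 = 0.3054, y_3 = 0.3206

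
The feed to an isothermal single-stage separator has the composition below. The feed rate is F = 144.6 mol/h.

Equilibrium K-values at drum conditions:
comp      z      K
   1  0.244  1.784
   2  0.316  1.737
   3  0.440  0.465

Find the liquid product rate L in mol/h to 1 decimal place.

Material balance + equilibrium reduce to Σ zᵢ(Kᵢ−1)/(1+V/F(Kᵢ−1)) = 0.
Feasibility: ΣzᵢKᵢ = 1.189, Σzᵢ/Kᵢ = 1.265 — both > 1, two phases present.
Newton–Raphson from V/F = 0.5:
  V/F = 0.500: g = -0.0138, g' = -0.404 → V/F = 0.466
Converged at V/F = 0.466.
Then V = V/F·F = 0.4657·144.6 = 67.3 mol/h and L = F − V = 77.3 mol/h.

L = 77.3 mol/h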